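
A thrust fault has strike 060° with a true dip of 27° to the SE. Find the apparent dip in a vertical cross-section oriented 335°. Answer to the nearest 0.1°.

The strike is 060° and the section trends 335°; the acute angle between them is β = 85°.
tan(apparent dip) = tan 27° · sin 85° = 0.5076
apparent dip = arctan 0.5076 = 26.91°

26.9°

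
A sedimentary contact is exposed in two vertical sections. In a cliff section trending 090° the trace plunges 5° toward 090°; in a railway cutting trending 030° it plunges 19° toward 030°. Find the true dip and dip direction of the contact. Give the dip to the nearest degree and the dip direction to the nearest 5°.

The two traces are lines in the plane: v₁ = (sin 90°·cos 5°, cos 90°·cos 5°, −sin 5°), v₂ = (sin 30°·cos 19°, cos 30°·cos 19°, −sin 19°).
n = v₁ × v₂ = (0.071, 0.283, 0.816) (taken with n_z > 0).
tan δ = √(n_x²+n_y²)/n_z = 0.292/0.816, so δ = 19.7°.
Dip direction = azimuth of (n_x, n_y) = atan2(0.071, 0.283) = 14°.

true dip 20°, dip direction 015°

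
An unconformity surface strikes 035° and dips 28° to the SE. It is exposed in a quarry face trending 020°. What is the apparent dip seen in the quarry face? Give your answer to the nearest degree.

8°

Angle between strike (035°) and section (020°): β = 15°.
tan(apparent dip) = tan 28° · sin 15° = 0.1376
α = arctan(0.1376) = 7.84°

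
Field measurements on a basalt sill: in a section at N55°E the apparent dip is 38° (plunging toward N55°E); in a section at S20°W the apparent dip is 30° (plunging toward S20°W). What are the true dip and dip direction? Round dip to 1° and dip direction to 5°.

true dip 66°, dip direction 125°

The two traces are lines in the plane: v₁ = (sin 55°·cos 38°, cos 55°·cos 38°, −sin 38°), v₂ = (sin 200°·cos 30°, cos 200°·cos 30°, −sin 30°).
Cross product v₁ × v₂ gives the pole to the plane: n ∝ (0.727, -0.505, 0.391).
True dip = arccos(n_z / |n|) = arccos(0.4044) = 66.1°.
The horizontal component of n points toward azimuth atan2(n_x, n_y) = 125°, the dip direction.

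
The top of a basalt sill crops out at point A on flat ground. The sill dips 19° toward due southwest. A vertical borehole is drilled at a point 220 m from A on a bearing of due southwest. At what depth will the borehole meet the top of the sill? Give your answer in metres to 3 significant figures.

The hole is directly down-dip from the outcrop, so the down-dip offset is 220 m.
Depth = down-dip offset × tan(dip) = 220.00 × tan 19° = 220.00 × 0.3443
Depth = 75.75 m

75.8 m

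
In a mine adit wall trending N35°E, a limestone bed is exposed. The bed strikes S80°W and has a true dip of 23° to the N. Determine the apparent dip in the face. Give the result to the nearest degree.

17°

The section lies 45° from the strike.
tan α = tan 23° × sin 45° = 0.4245 × 0.7071 = 0.3001
apparent dip = arctan 0.3001 = 16.71°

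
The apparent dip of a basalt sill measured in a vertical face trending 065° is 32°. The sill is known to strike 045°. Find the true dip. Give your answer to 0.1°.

61.3°

β = acute angle between strike 045° and section 065° = 20°.
tan(true dip) = tan 32° / sin 20° = 1.8270
δ = arctan(1.8270) = 61.31°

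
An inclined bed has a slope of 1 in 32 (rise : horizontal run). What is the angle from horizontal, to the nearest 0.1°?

tan θ = 1/32 = 0.0312
θ = arctan(0.0312) = 1.79°

1.8°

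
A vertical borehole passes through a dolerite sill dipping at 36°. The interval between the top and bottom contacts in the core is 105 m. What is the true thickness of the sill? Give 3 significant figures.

84.9 m

True thickness t = h · cos(dip) = 105 × cos 36°
t = 105 × 0.8090 = 84.947 m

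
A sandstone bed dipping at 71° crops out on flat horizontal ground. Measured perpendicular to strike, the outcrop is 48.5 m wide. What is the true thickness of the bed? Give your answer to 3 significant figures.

45.9 m

True thickness t = w · sin(dip) = 48.5 × sin 71°
t = 48.5 × 0.9455 = 45.858 m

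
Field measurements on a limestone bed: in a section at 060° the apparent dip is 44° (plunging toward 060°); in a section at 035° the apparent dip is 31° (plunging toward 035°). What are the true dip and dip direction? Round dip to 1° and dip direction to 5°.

true dip 49°, dip direction 095°

Represent each trace as a vector plunging at its apparent dip toward its trend (east-north-up frame): v₁ = (0.623, 0.360, -0.695), v₂ = (0.492, 0.702, -0.515).
Cross product v₁ × v₂ gives the pole to the plane: n ∝ (0.303, -0.021, 0.261).
Dip δ = arctan(|n_h|/n_z) = arctan(0.303/0.261) = 49.3°.
The horizontal component of n points toward azimuth atan2(n_x, n_y) = 94°, the dip direction.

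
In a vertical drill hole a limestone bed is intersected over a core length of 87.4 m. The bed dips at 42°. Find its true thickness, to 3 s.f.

65.0 m

True thickness t = h · cos(dip) = 87.4 × cos 42°
t = 87.4 × 0.7431 = 64.951 m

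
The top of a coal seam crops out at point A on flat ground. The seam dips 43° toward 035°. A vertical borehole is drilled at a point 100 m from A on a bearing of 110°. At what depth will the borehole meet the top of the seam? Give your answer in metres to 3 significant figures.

The hole lies 75° from the dip direction, so the down-dip offset is 100 × cos 75° = 25.88 m.
Depth = down-dip offset × tan(dip) = 25.88 × tan 43° = 25.88 × 0.9325
Depth = 24.14 m

24.1 m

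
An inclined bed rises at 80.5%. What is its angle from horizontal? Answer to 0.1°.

tan θ = 80.5/100 = 0.8050
θ = arctan(0.8050) = 38.83°

38.8°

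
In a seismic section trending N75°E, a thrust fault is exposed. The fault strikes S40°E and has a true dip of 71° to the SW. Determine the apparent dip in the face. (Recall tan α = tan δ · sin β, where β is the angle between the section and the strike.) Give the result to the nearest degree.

69°

Angle between strike (S40°E) and section (N75°E): β = 65°.
tan α = tan 71° × sin 65° = 2.9042 × 0.9063 = 2.6321
α = arctan(2.6321) = 69.20°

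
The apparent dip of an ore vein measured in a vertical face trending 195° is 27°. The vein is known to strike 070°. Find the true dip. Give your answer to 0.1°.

31.9°

β = acute angle between strike 070° and section 195° = 55°.
tan δ = tan α / sin β = tan 27° / sin 55° = 0.5095 / 0.8192 = 0.6220
true dip = arctan 0.6220 = 31.88°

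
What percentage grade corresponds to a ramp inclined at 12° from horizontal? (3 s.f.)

grade % = 100 × tan 12° = 100 × 0.2126

21.3%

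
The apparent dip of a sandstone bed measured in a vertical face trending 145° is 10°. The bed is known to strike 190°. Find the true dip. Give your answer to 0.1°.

β = acute angle between strike 190° and section 145° = 45°.
tan δ = tan α / sin β = tan 10° / sin 45° = 0.1763 / 0.7071 = 0.2494
true dip = arctan 0.2494 = 14.00°

14.0°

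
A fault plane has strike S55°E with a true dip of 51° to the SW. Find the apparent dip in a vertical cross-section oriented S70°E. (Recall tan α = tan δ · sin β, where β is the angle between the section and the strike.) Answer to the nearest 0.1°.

Angle between strike (S55°E) and section (S70°E): β = 15°.
tan α = tan 51° × sin 15° = 1.2349 × 0.2588 = 0.3196
apparent dip = arctan 0.3196 = 17.72°

17.7°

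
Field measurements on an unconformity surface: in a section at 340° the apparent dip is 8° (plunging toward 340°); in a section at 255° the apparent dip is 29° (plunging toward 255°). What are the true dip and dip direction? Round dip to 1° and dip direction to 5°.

true dip 29°, dip direction 265°

Represent each trace as a vector plunging at its apparent dip toward its trend (east-north-up frame): v₁ = (-0.339, 0.931, -0.139), v₂ = (-0.845, -0.226, -0.485).
Cross product v₁ × v₂ gives the pole to the plane: n ∝ (-0.483, -0.047, 0.863).
tan δ = √(n_x²+n_y²)/n_z = 0.485/0.863, so δ = 29.3°.
Dip direction = atan2(-0.483, -0.047) = 264° (azimuth of n's horizontal projection).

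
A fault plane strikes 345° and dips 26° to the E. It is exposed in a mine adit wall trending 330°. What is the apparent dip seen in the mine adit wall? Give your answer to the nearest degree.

7°

Angle between strike (345°) and section (330°): β = 15°.
tan(apparent dip) = tan 26° · sin 15° = 0.1262
apparent dip = arctan 0.1262 = 7.19°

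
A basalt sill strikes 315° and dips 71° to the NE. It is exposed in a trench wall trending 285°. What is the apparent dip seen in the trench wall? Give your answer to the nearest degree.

55°

Angle between strike (315°) and section (285°): β = 30°.
tan α = tan 71° × sin 30° = 2.9042 × 0.5000 = 1.4521
apparent dip = arctan 1.4521 = 55.45°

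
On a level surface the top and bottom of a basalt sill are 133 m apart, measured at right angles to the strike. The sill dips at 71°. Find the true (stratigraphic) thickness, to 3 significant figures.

126 m

True thickness t = w · sin(dip) = 133 × sin 71°
t = 133 × 0.9455 = 125.754 m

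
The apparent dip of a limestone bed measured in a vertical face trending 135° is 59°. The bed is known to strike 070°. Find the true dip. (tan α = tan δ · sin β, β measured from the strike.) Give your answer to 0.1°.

β = acute angle between strike 070° and section 135° = 65°.
tan(true dip) = tan 59° / sin 65° = 1.8363
true dip = arctan 1.8363 = 61.43°

61.4°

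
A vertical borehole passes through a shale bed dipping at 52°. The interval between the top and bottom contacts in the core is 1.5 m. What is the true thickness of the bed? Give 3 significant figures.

0.923 m

True thickness t = h · cos(dip) = 1.5 × cos 52°
t = 1.5 × 0.6157 = 0.923 m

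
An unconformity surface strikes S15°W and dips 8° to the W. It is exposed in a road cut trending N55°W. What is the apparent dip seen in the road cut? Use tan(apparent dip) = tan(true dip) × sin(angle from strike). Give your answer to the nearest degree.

The section lies 70° from the strike.
tan α = tan 8° × sin 70° = 0.1405 × 0.9397 = 0.1321
α = arctan(0.1321) = 7.52°

8°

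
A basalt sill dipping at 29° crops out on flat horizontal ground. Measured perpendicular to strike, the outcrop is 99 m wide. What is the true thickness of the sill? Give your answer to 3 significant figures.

True thickness t = w · sin(dip) = 99 × sin 29°
t = 99 × 0.4848 = 47.996 m

48.0 m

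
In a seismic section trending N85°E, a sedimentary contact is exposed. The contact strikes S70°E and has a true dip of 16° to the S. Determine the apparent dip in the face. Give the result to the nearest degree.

Angle between strike (S70°E) and section (N85°E): β = 25°.
tan α = tan 16° × sin 25° = 0.2867 × 0.4226 = 0.1212
apparent dip = arctan 0.1212 = 6.91°

7°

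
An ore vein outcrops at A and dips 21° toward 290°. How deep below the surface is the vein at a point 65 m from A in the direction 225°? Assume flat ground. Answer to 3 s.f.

The hole lies 65° from the dip direction, so the down-dip offset is 65 × cos 65° = 27.47 m.
Depth = down-dip offset × tan(dip) = 27.47 × tan 21° = 27.47 × 0.3839
Depth = 10.54 m

10.5 m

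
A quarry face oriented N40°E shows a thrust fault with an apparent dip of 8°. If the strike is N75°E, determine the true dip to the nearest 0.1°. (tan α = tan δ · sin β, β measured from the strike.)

13.8°

The section is 35° from the strike.
tan δ = tan α / sin β = tan 8° / sin 35° = 0.1405 / 0.5736 = 0.2450
δ = arctan(0.2450) = 13.77°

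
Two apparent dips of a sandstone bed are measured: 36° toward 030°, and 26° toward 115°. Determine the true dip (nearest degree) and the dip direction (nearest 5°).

The two traces are lines in the plane: v₁ = (sin 30°·cos 36°, cos 30°·cos 36°, −sin 36°), v₂ = (sin 115°·cos 26°, cos 115°·cos 26°, −sin 26°).
The plane normal is n = v₁ × v₂ ∝ (0.530, 0.301, 0.724).
tan δ = √(n_x²+n_y²)/n_z = 0.610/0.724, so δ = 40.1°.
The horizontal component of n points toward azimuth atan2(n_x, n_y) = 60°, the dip direction.

true dip 40°, dip direction 060°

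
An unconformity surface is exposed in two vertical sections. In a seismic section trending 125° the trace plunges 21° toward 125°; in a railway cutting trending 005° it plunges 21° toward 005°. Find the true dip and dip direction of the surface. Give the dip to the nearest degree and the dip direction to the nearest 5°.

true dip 38°, dip direction 065°

The two traces are lines in the plane: v₁ = (sin 125°·cos 21°, cos 125°·cos 21°, −sin 21°), v₂ = (sin 5°·cos 21°, cos 5°·cos 21°, −sin 21°).
n = v₁ × v₂ = (0.525, 0.245, 0.755) (taken with n_z > 0).
True dip = arccos(n_z / |n|) = arccos(0.7932) = 37.5°.
The horizontal component of n points toward azimuth atan2(n_x, n_y) = 65°, the dip direction.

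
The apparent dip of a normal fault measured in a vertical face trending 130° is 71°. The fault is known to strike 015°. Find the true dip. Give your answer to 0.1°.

β = acute angle between strike 015° and section 130° = 65°.
tan(true dip) = tan 71° / sin 65° = 3.2044
δ = arctan(3.2044) = 72.67°

72.7°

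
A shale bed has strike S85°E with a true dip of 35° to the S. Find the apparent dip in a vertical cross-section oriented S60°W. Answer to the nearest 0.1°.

21.9°

The strike is S85°E and the section trends S60°W; the acute angle between them is β = 35°.
tan(apparent dip) = tan 35° · sin 35° = 0.4016
α = arctan(0.4016) = 21.88°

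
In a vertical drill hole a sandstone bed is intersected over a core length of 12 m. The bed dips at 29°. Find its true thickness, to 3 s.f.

True thickness t = h · cos(dip) = 12 × cos 29°
t = 12 × 0.8746 = 10.495 m

10.5 m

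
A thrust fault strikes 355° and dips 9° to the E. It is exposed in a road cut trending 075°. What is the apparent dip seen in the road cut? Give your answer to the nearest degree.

9°

The section lies 80° from the strike.
tan α = tan 9° × sin 80° = 0.1584 × 0.9848 = 0.1560
α = arctan(0.1560) = 8.87°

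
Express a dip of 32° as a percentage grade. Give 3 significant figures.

grade % = 100 × tan 32° = 100 × 0.6249

62.5%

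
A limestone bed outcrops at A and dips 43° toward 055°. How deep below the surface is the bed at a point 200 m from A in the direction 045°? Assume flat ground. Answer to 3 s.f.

184 m

The hole lies 10° from the dip direction, so the down-dip offset is 200 × cos 10° = 196.96 m.
Depth = down-dip offset × tan(dip) = 196.96 × tan 43° = 196.96 × 0.9325
Depth = 183.67 m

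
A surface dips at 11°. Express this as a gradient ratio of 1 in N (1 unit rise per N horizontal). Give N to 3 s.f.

1 in 5.14

1 : N means tan θ = 1/N, so N = 1/tan 11° = 1/0.1944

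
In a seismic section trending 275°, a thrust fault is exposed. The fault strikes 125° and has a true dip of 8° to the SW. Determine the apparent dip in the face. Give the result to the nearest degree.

Angle between strike (125°) and section (275°): β = 30°.
tan α = tan 8° × sin 30° = 0.1405 × 0.5000 = 0.0703
apparent dip = arctan 0.0703 = 4.02°

4°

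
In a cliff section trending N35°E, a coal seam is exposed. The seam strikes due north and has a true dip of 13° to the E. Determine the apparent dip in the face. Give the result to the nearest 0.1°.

7.5°

The section lies 35° from the strike.
tan(apparent dip) = tan 13° · sin 35° = 0.1324
apparent dip = arctan 0.1324 = 7.54°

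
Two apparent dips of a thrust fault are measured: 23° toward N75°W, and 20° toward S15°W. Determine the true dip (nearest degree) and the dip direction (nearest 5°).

Each apparent-dip line lies in the plane. As unit vectors (x east, y north, z up), v₁ plunges 23°→N75°W and v₂ plunges 20°→S15°W.
The plane normal is n = v₁ × v₂ ∝ (-0.436, -0.209, 0.865).
Dip δ = arctan(|n_h|/n_z) = arctan(0.484/0.865) = 29.2°.
Dip direction = azimuth of (n_x, n_y) = atan2(-0.436, -0.209) = 244°.

true dip 29°, dip direction 245°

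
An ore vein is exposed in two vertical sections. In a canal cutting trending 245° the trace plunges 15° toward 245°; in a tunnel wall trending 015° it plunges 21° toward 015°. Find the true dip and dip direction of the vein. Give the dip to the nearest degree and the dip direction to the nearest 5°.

Each apparent-dip line lies in the plane. As unit vectors (x east, y north, z up), v₁ plunges 15°→245° and v₂ plunges 21°→015°.
The plane normal is n = v₁ × v₂ ∝ (-0.380, 0.376, 0.691).
tan δ = √(n_x²+n_y²)/n_z = 0.535/0.691, so δ = 37.7°.
The horizontal component of n points toward azimuth atan2(n_x, n_y) = 315°, the dip direction.

true dip 38°, dip direction 315°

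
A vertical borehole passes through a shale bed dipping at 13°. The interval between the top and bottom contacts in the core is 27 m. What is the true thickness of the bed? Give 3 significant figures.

True thickness t = h · cos(dip) = 27 × cos 13°
t = 27 × 0.9744 = 26.308 m

26.3 m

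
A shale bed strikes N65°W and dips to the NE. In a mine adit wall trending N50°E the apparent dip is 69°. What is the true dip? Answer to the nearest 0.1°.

The section is 65° from the strike.
tan(true dip) = tan 69° / sin 65° = 2.8744
true dip = arctan 2.8744 = 70.82°

70.8°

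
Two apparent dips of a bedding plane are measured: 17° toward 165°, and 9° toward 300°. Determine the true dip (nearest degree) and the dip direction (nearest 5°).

true dip 31°, dip direction 225°

The two traces are lines in the plane: v₁ = (sin 165°·cos 17°, cos 165°·cos 17°, −sin 17°), v₂ = (sin 300°·cos 9°, cos 300°·cos 9°, −sin 9°).
n = v₁ × v₂ = (-0.289, -0.289, 0.668) (taken with n_z > 0).
tan δ = √(n_x²+n_y²)/n_z = 0.408/0.668, so δ = 31.5°.
Dip direction = azimuth of (n_x, n_y) = atan2(-0.289, -0.289) = 225°.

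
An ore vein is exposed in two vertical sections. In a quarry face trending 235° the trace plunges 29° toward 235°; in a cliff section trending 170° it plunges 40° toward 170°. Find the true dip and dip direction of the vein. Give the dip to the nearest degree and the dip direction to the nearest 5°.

true dip 41°, dip direction 185°

Each apparent-dip line lies in the plane. As unit vectors (x east, y north, z up), v₁ plunges 29°→235° and v₂ plunges 40°→170°.
n = v₁ × v₂ = (-0.043, -0.525, 0.607) (taken with n_z > 0).
Dip δ = arctan(|n_h|/n_z) = arctan(0.527/0.607) = 40.9°.
Dip direction = azimuth of (n_x, n_y) = atan2(-0.043, -0.525) = 185°.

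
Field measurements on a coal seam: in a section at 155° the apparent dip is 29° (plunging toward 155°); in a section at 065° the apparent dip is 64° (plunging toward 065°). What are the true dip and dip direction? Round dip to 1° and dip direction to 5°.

Represent each trace as a vector plunging at its apparent dip toward its trend (east-north-up frame): v₁ = (0.370, -0.793, -0.485), v₂ = (0.397, 0.185, -0.899).
Cross product v₁ × v₂ gives the pole to the plane: n ∝ (0.802, 0.140, 0.383).
tan δ = √(n_x²+n_y²)/n_z = 0.814/0.383, so δ = 64.8°.
Dip direction = atan2(0.802, 0.140) = 80° (azimuth of n's horizontal projection).

true dip 65°, dip direction 080°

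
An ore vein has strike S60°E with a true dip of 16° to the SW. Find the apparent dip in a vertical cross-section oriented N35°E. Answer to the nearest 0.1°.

Angle between strike (S60°E) and section (N35°E): β = 85°.
tan(apparent dip) = tan 16° · sin 85° = 0.2857
apparent dip = arctan 0.2857 = 15.94°

15.9°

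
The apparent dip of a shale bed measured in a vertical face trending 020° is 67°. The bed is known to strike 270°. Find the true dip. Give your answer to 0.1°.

68.3°

β = acute angle between strike 270° and section 020° = 70°.
tan δ = tan α / sin β = tan 67° / sin 70° = 2.3559 / 0.9397 = 2.5070
δ = arctan(2.5070) = 68.25°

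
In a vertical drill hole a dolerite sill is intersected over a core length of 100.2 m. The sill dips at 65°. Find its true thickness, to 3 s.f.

True thickness t = h · cos(dip) = 100.2 × cos 65°
t = 100.2 × 0.4226 = 42.346 m

42.3 m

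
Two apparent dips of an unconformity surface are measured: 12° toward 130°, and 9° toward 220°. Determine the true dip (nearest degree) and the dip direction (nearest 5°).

true dip 15°, dip direction 165°

The two traces are lines in the plane: v₁ = (sin 130°·cos 12°, cos 130°·cos 12°, −sin 12°), v₂ = (sin 220°·cos 9°, cos 220°·cos 9°, −sin 9°).
The plane normal is n = v₁ × v₂ ∝ (0.059, -0.249, 0.966).
True dip = arccos(n_z / |n|) = arccos(0.9666) = 14.8°.
The horizontal component of n points toward azimuth atan2(n_x, n_y) = 167°, the dip direction.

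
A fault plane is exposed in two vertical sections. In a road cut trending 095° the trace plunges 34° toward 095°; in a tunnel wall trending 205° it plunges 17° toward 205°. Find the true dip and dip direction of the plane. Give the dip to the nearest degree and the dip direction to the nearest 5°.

Represent each trace as a vector plunging at its apparent dip toward its trend (east-north-up frame): v₁ = (0.826, -0.072, -0.559), v₂ = (-0.404, -0.867, -0.292).
Cross product v₁ × v₂ gives the pole to the plane: n ∝ (0.464, -0.467, 0.745).
True dip = arccos(n_z / |n|) = arccos(0.7494) = 41.5°.
Dip direction = azimuth of (n_x, n_y) = atan2(0.464, -0.467) = 135°.

true dip 41°, dip direction 135°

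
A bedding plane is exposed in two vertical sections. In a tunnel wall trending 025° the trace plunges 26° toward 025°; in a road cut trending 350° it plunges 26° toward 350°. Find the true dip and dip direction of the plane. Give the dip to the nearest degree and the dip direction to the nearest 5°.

The two traces are lines in the plane: v₁ = (sin 25°·cos 26°, cos 25°·cos 26°, −sin 26°), v₂ = (sin 350°·cos 26°, cos 350°·cos 26°, −sin 26°).
Cross product v₁ × v₂ gives the pole to the plane: n ∝ (0.031, 0.235, 0.463).
tan δ = √(n_x²+n_y²)/n_z = 0.237/0.463, so δ = 27.1°.
Dip direction = azimuth of (n_x, n_y) = atan2(0.031, 0.235) = 7°.

true dip 27°, dip direction 005°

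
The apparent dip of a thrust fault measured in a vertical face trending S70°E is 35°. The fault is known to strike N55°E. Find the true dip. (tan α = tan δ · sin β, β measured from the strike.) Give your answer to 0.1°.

40.5°

The section is 55° from the strike.
tan(true dip) = tan 35° / sin 55° = 0.8548
δ = arctan(0.8548) = 40.52°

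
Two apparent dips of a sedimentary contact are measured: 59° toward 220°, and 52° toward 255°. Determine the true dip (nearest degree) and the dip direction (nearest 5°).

true dip 59°, dip direction 215°

Each apparent-dip line lies in the plane. As unit vectors (x east, y north, z up), v₁ plunges 59°→220° and v₂ plunges 52°→255°.
The plane normal is n = v₁ × v₂ ∝ (-0.174, -0.249, 0.182).
True dip = arccos(n_z / |n|) = arccos(0.5136) = 59.1°.
Dip direction = azimuth of (n_x, n_y) = atan2(-0.174, -0.249) = 215°.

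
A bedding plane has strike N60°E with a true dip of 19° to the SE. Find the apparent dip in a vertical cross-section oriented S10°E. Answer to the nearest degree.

18°

Angle between strike (N60°E) and section (S10°E): β = 70°.
tan(apparent dip) = tan 19° · sin 70° = 0.3236
apparent dip = arctan 0.3236 = 17.93°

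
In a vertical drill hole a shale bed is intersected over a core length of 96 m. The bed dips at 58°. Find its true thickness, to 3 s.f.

50.9 m

True thickness t = h · cos(dip) = 96 × cos 58°
t = 96 × 0.5299 = 50.872 m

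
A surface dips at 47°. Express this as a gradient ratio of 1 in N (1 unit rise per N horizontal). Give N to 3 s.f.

1 : N means tan θ = 1/N, so N = 1/tan 47° = 1/1.0724

1 in 0.933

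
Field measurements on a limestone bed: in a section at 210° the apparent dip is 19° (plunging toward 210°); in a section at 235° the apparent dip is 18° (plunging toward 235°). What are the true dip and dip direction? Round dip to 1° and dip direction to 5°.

Each apparent-dip line lies in the plane. As unit vectors (x east, y north, z up), v₁ plunges 19°→210° and v₂ plunges 18°→235°.
The plane normal is n = v₁ × v₂ ∝ (-0.075, -0.108, 0.380).
tan δ = √(n_x²+n_y²)/n_z = 0.131/0.380, so δ = 19.1°.
The horizontal component of n points toward azimuth atan2(n_x, n_y) = 215°, the dip direction.

true dip 19°, dip direction 215°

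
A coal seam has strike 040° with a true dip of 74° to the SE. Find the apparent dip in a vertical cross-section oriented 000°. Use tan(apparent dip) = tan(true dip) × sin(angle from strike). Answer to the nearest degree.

The section lies 40° from the strike.
tan(apparent dip) = tan 74° · sin 40° = 2.2417
apparent dip = arctan 2.2417 = 65.96°

66°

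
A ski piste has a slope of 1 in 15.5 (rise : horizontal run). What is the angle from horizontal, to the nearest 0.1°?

3.7°

tan θ = 1/15.5 = 0.0645
θ = arctan(0.0645) = 3.69°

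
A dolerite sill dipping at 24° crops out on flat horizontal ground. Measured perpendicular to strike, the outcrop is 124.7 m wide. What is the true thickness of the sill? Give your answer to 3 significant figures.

True thickness t = w · sin(dip) = 124.7 × sin 24°
t = 124.7 × 0.4067 = 50.720 m

50.7 m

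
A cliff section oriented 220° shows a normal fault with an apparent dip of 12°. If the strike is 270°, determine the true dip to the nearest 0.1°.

15.5°

β = acute angle between strike 270° and section 220° = 50°.
tan δ = tan α / sin β = tan 12° / sin 50° = 0.2126 / 0.7660 = 0.2775
δ = arctan(0.2775) = 15.51°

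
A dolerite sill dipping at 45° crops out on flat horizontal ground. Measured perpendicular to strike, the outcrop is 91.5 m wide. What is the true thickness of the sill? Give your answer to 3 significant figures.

64.7 m

True thickness t = w · sin(dip) = 91.5 × sin 45°
t = 91.5 × 0.7071 = 64.700 m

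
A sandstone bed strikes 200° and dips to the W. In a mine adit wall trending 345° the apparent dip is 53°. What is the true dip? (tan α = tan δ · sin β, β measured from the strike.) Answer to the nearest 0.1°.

66.6°

β = acute angle between strike 200° and section 345° = 35°.
tan δ = tan α / sin β = tan 53° / sin 35° = 1.3270 / 0.5736 = 2.3136
δ = arctan(2.3136) = 66.62°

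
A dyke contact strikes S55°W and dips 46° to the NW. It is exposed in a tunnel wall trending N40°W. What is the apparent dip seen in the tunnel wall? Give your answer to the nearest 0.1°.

45.9°

Angle between strike (S55°W) and section (N40°W): β = 85°.
tan α = tan 46° × sin 85° = 1.0355 × 0.9962 = 1.0316
α = arctan(1.0316) = 45.89°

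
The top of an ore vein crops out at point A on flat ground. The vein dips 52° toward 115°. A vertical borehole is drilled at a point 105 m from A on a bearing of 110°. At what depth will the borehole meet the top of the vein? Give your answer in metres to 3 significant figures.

The hole lies 5° from the dip direction, so the down-dip offset is 105 × cos 5° = 104.60 m.
Depth = down-dip offset × tan(dip) = 104.60 × tan 52° = 104.60 × 1.2799
Depth = 133.88 m

134 m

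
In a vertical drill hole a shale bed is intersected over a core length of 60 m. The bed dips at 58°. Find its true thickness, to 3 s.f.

31.8 m

True thickness t = h · cos(dip) = 60 × cos 58°
t = 60 × 0.5299 = 31.795 m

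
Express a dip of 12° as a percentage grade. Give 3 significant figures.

grade % = 100 × tan 12° = 100 × 0.2126

21.3%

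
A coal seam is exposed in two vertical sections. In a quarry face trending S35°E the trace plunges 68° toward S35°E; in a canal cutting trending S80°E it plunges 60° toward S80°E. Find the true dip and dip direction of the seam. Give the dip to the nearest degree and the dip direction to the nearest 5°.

true dip 68°, dip direction 145°

Each apparent-dip line lies in the plane. As unit vectors (x east, y north, z up), v₁ plunges 68°→S35°E and v₂ plunges 60°→S80°E.
Cross product v₁ × v₂ gives the pole to the plane: n ∝ (0.185, -0.270, 0.132).
Dip δ = arctan(|n_h|/n_z) = arctan(0.328/0.132) = 68.0°.
Dip direction = atan2(0.185, -0.270) = 146° (azimuth of n's horizontal projection).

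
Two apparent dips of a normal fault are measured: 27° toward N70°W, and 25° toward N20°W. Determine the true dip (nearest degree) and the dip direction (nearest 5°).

true dip 28°, dip direction 310°

The two traces are lines in the plane: v₁ = (sin 290°·cos 27°, cos 290°·cos 27°, −sin 27°), v₂ = (sin 340°·cos 25°, cos 340°·cos 25°, −sin 25°).
The plane normal is n = v₁ × v₂ ∝ (-0.258, 0.213, 0.619).
Dip δ = arctan(|n_h|/n_z) = arctan(0.335/0.619) = 28.4°.
Dip direction = atan2(-0.258, 0.213) = 310° (azimuth of n's horizontal projection).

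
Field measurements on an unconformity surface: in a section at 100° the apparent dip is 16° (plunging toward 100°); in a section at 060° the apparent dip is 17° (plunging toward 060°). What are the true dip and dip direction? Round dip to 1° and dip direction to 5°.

Each apparent-dip line lies in the plane. As unit vectors (x east, y north, z up), v₁ plunges 16°→100° and v₂ plunges 17°→060°.
n = v₁ × v₂ = (0.181, 0.048, 0.591) (taken with n_z > 0).
tan δ = √(n_x²+n_y²)/n_z = 0.187/0.591, so δ = 17.6°.
Dip direction = azimuth of (n_x, n_y) = atan2(0.181, 0.048) = 75°.

true dip 18°, dip direction 075°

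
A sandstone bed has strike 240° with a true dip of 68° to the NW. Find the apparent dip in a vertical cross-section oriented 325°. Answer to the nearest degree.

68°

The section lies 85° from the strike.
tan(apparent dip) = tan 68° · sin 85° = 2.4657
apparent dip = arctan 2.4657 = 67.92°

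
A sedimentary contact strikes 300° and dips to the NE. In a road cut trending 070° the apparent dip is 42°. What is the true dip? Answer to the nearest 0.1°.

β = acute angle between strike 300° and section 070° = 50°.
tan δ = tan α / sin β = tan 42° / sin 50° = 0.9004 / 0.7660 = 1.1754
δ = arctan(1.1754) = 49.61°

49.6°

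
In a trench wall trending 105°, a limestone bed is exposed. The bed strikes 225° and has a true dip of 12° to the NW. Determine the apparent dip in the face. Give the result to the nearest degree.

10°

The strike is 225° and the section trends 105°; the acute angle between them is β = 60°.
tan α = tan 12° × sin 60° = 0.2126 × 0.8660 = 0.1841
apparent dip = arctan 0.1841 = 10.43°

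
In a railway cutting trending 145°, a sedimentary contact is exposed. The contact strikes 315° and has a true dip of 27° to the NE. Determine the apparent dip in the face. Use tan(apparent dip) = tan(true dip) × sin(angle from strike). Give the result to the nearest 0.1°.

The strike is 315° and the section trends 145°; the acute angle between them is β = 10°.
tan(apparent dip) = tan 27° · sin 10° = 0.0885
α = arctan(0.0885) = 5.06°

5.1°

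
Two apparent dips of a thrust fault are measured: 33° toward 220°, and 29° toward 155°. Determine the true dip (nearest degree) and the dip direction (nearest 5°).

true dip 36°, dip direction 195°

The two traces are lines in the plane: v₁ = (sin 220°·cos 33°, cos 220°·cos 33°, −sin 33°), v₂ = (sin 155°·cos 29°, cos 155°·cos 29°, −sin 29°).
n = v₁ × v₂ = (-0.120, -0.463, 0.665) (taken with n_z > 0).
True dip = arccos(n_z / |n|) = arccos(0.8119) = 35.7°.
Dip direction = atan2(-0.120, -0.463) = 195° (azimuth of n's horizontal projection).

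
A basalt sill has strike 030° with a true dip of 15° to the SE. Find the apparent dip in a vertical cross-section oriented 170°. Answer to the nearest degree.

10°

The section lies 40° from the strike.
tan α = tan 15° × sin 40° = 0.2679 × 0.6428 = 0.1722
α = arctan(0.1722) = 9.77°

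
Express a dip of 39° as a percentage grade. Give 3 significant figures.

grade % = 100 × tan 39° = 100 × 0.8098

81.0%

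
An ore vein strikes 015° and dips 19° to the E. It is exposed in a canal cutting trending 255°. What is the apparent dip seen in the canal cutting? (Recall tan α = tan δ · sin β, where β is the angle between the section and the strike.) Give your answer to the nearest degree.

17°

The section lies 60° from the strike.
tan(apparent dip) = tan 19° · sin 60° = 0.2982
apparent dip = arctan 0.2982 = 16.60°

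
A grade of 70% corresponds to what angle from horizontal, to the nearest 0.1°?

35.0°

tan θ = 70/100 = 0.7000
θ = arctan(0.7000) = 34.99°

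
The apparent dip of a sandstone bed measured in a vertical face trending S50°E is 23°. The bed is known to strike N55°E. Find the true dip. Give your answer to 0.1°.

β = acute angle between strike N55°E and section S50°E = 75°.
tan δ = tan α / sin β = tan 23° / sin 75° = 0.4245 / 0.9659 = 0.4394
δ = arctan(0.4394) = 23.72°

23.7°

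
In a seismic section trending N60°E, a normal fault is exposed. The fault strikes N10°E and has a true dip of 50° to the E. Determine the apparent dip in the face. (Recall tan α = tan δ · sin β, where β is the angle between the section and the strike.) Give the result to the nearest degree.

42°

The section lies 50° from the strike.
tan α = tan 50° × sin 50° = 1.1918 × 0.7660 = 0.9129
α = arctan(0.9129) = 42.39°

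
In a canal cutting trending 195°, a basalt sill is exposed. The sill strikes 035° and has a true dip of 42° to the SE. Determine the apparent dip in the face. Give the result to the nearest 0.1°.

Angle between strike (035°) and section (195°): β = 20°.
tan(apparent dip) = tan 42° · sin 20° = 0.3080
apparent dip = arctan 0.3080 = 17.12°

17.1°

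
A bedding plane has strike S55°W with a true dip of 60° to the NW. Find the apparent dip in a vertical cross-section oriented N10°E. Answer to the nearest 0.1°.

50.8°

The section lies 45° from the strike.
tan α = tan 60° × sin 45° = 1.7321 × 0.7071 = 1.2247
apparent dip = arctan 1.2247 = 50.77°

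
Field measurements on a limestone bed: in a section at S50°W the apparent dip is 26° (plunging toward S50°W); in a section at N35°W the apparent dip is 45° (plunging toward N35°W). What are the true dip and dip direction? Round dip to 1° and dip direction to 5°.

true dip 49°, dip direction 295°

Each apparent-dip line lies in the plane. As unit vectors (x east, y north, z up), v₁ plunges 26°→S50°W and v₂ plunges 45°→N35°W.
n = v₁ × v₂ = (-0.662, 0.309, 0.633) (taken with n_z > 0).
True dip = arccos(n_z / |n|) = arccos(0.6547) = 49.1°.
Dip direction = atan2(-0.662, 0.309) = 295° (azimuth of n's horizontal projection).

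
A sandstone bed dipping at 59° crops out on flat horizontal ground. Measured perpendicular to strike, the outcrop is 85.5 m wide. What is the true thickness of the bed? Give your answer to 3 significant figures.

True thickness t = w · sin(dip) = 85.5 × sin 59°
t = 85.5 × 0.8572 = 73.288 m

73.3 m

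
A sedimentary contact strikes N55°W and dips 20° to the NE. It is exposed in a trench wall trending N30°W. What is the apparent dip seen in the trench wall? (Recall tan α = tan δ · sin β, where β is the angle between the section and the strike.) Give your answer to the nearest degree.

Angle between strike (N55°W) and section (N30°W): β = 25°.
tan α = tan 20° × sin 25° = 0.3640 × 0.4226 = 0.1538
apparent dip = arctan 0.1538 = 8.74°

9°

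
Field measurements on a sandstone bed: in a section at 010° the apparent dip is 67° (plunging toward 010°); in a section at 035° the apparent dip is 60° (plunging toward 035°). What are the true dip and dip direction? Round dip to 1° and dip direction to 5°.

The two traces are lines in the plane: v₁ = (sin 10°·cos 67°, cos 10°·cos 67°, −sin 67°), v₂ = (sin 35°·cos 60°, cos 35°·cos 60°, −sin 60°).
Cross product v₁ × v₂ gives the pole to the plane: n ∝ (-0.044, 0.205, 0.083).
True dip = arccos(n_z / |n|) = arccos(0.3661) = 68.5°.
Dip direction = atan2(-0.044, 0.205) = 348° (azimuth of n's horizontal projection).

true dip 69°, dip direction 350°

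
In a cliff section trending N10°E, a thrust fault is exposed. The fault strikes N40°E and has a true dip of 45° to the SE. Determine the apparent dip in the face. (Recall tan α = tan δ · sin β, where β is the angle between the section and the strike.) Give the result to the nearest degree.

27°

Angle between strike (N40°E) and section (N10°E): β = 30°.
tan(apparent dip) = tan 45° · sin 30° = 0.5000
apparent dip = arctan 0.5000 = 26.57°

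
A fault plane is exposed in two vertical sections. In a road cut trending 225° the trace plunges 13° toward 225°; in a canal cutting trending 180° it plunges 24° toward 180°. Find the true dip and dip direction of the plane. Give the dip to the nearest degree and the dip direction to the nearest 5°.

true dip 25°, dip direction 165°

The two traces are lines in the plane: v₁ = (sin 225°·cos 13°, cos 225°·cos 13°, −sin 13°), v₂ = (sin 180°·cos 24°, cos 180°·cos 24°, −sin 24°).
Cross product v₁ × v₂ gives the pole to the plane: n ∝ (0.075, -0.280, 0.629).
Dip δ = arctan(|n_h|/n_z) = arctan(0.290/0.629) = 24.7°.
Dip direction = atan2(0.075, -0.280) = 165° (azimuth of n's horizontal projection).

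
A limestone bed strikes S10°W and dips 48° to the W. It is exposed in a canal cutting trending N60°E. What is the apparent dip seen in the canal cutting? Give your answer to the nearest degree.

40°

The strike is S10°W and the section trends N60°E; the acute angle between them is β = 50°.
tan α = tan 48° × sin 50° = 1.1106 × 0.7660 = 0.8508
apparent dip = arctan 0.8508 = 40.39°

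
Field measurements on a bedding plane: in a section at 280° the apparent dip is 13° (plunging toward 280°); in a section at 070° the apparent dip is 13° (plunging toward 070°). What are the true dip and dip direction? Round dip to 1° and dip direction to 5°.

true dip 42°, dip direction 355°

The two traces are lines in the plane: v₁ = (sin 280°·cos 13°, cos 280°·cos 13°, −sin 13°), v₂ = (sin 70°·cos 13°, cos 70°·cos 13°, −sin 13°).
The plane normal is n = v₁ × v₂ ∝ (-0.037, 0.422, 0.475).
tan δ = √(n_x²+n_y²)/n_z = 0.423/0.475, so δ = 41.7°.
The horizontal component of n points toward azimuth atan2(n_x, n_y) = 355°, the dip direction.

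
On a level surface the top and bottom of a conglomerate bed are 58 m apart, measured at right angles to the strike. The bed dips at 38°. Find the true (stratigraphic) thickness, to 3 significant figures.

True thickness t = w · sin(dip) = 58 × sin 38°
t = 58 × 0.6157 = 35.708 m

35.7 m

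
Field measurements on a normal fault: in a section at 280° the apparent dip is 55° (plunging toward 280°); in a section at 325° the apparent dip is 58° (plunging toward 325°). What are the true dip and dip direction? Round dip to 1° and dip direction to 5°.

true dip 59°, dip direction 310°

Represent each trace as a vector plunging at its apparent dip toward its trend (east-north-up frame): v₁ = (-0.565, 0.100, -0.819), v₂ = (-0.304, 0.434, -0.848).
The plane normal is n = v₁ × v₂ ∝ (-0.271, 0.230, 0.215).
Dip δ = arctan(|n_h|/n_z) = arctan(0.356/0.215) = 58.8°.
Dip direction = azimuth of (n_x, n_y) = atan2(-0.271, 0.230) = 310°.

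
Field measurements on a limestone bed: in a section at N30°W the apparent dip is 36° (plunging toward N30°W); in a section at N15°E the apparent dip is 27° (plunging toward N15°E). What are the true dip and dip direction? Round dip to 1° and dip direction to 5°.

Each apparent-dip line lies in the plane. As unit vectors (x east, y north, z up), v₁ plunges 36°→N30°W and v₂ plunges 27°→N15°E.
The plane normal is n = v₁ × v₂ ∝ (-0.188, 0.319, 0.510).
Dip δ = arctan(|n_h|/n_z) = arctan(0.370/0.510) = 36.0°.
The horizontal component of n points toward azimuth atan2(n_x, n_y) = 330°, the dip direction.

true dip 36°, dip direction 330°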